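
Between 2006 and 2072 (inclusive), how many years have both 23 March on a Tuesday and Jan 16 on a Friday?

Check each year's weekday for 23 March and Jan 16:
  2006: Thu/Mon  2007: Fri/Tue  2008: Sun/Wed  2009: Mon/Fri  2010: Tue/Sat  2011: Wed/Sun  2012: Fri/Mon  2013: Sat/Wed  2014: Sun/Thu  2015: Mon/Fri  2016: Wed/Sat  2017: Thu/Mon  2018: Fri/Tue  2019: Sat/Wed  …(39 more)…  2059: Sun/Thu  2060: Tue/Fri ✓  2061: Wed/Sun  2062: Thu/Mon  2063: Fri/Tue  2064: Sun/Wed  2065: Mon/Fri  2066: Tue/Sat  2067: Wed/Sun  2068: Fri/Mon  2069: Sat/Wed  2070: Sun/Thu  2071: Mon/Fri  2072: Wed/Sat
Both conditions hold in: 2032, 2060 — 2.

2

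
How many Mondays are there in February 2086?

4

February 2086 has 28 days and begins on Friday.
The first Monday is February 4.
Mondays fall on 4, 11, 18, 25 — that's 4.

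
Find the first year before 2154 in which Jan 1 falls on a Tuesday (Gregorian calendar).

2143

Jan 1 advances by 2 weekdays after a leap year and by 1 after a common year.
2154: Jan 1 is Tuesday.
2153: Monday
2152: Saturday (leap)
2151: Friday
2150: Thursday
2149: Wednesday
2148: Monday (leap)
2147: Sunday
2146: Saturday
2145: Friday
2144: Wednesday (leap)
2143: Tuesday
2143 begins on a Tuesday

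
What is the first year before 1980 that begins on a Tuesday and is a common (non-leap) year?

1974

Jan 1 advances by 2 weekdays after a leap year and by 1 after a common year.
1980: Jan 1 is Tuesday (leap).
1979: Monday
1978: Sunday
1977: Saturday
1976: Thursday (leap)
1975: Wednesday
1974: Tuesday
1974 begins on a Tuesday and is a common year.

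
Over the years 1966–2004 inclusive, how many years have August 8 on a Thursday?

Track August 8's weekday year by year (advancing +1, or +2 across a Feb 29):
  1966: Mon  1967: Tue (+1)  1968: Thu (+2) ✓  1969: Fri (+1)  1970: Sat (+1)
  1971: Sun (+1)  1972: Tue (+2)  1973: Wed (+1)  1974: Thu (+1) ✓  1975: Fri (+1)
  1976: Sun (+2)  1977: Mon (+1)  1978: Tue (+1)  1979: Wed (+1)  … (11 more years) …
  1991: Thu (+1) ✓  1992: Sat (+2)  1993: Sun (+1)  1994: Mon (+1)  1995: Tue (+1)
  1996: Thu (+2) ✓  1997: Fri (+1)  1998: Sat (+1)  1999: Sun (+1)  2000: Tue (+2)
  2001: Wed (+1)  2002: Thu (+1) ✓  2003: Fri (+1)  2004: Sun (+2)
Thursday years: 1968, 1974, 1985, 1991, 1996, 2002 — 6 in total.

6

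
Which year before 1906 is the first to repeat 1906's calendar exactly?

1900

Two years share a calendar iff Jan 1 falls on the same weekday and both are leap or both are common. 1906: Jan 1 is Monday, common year.
1905: Jan 1 Sunday, common
1904: Jan 1 Friday, leap
1903: Jan 1 Thursday, common
1902: Jan 1 Wednesday, common
1901: Jan 1 Tuesday, common
1900: Jan 1 Monday, common
1900 matches on both conditions.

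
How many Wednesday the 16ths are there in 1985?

2

Check the 16th of each month of 1985: Jan 16: Wed, Feb 16: Sat, Mar 16: Sat, Apr 16: Tue, May 16: Thu, Jun 16: Sun, Jul 16: Tue, Aug 16: Fri, Sep 16: Mon, Oct 16: Wed, Nov 16: Sat, Dec 16: Mon.
Wednesday occurs in January, October — 2 months.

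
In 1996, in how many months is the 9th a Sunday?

1

Check the 9th of each month of 1996: Jan 9: Tue, Feb 9: Fri, Mar 9: Sat, Apr 9: Tue, May 9: Thu, Jun 9: Sun, Jul 9: Tue, Aug 9: Fri, Sep 9: Mon, Oct 9: Wed, Nov 9: Sat, Dec 9: Mon.
Sunday occurs in June — 1 month.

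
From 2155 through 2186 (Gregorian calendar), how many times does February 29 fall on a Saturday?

1

Leap years in 2155–2186: 8 of them.
Feb 29 weekday advances by 5 (mod 7) from one leap year to the next four years later (or differs when a century non-leap intervenes).
Leap-day weekdays: 2156:Sun 2160:Fri 2164:Wed 2168:Mon 2172:Sat✓ 2176:Thu 2180:Tue 2184:Sun
Saturday: 2172 → 1.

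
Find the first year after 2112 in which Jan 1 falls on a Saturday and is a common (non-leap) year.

Jan 1 advances by 2 weekdays after a leap year and by 1 after a common year.
2112: Jan 1 is Friday (leap).
2113: Sunday
2114: Monday
2115: Tuesday
2116: Wednesday (leap)
2117: Friday
2118: Saturday
2118 begins on a Saturday and is a common year.

2118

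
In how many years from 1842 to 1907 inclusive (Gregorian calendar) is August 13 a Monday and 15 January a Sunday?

Check each year's weekday for August 13 and 15 January:
  1842: Sat/Sat  1843: Sun/Sun  1844: Tue/Mon  1845: Wed/Wed  1846: Thu/Thu  1847: Fri/Fri  1848: Sun/Sat  1849: Mon/Mon  1850: Tue/Tue  1851: Wed/Wed  1852: Fri/Thu  1853: Sat/Sat  1854: Sun/Sun  1855: Mon/Mon  …(38 more)…  1894: Mon/Mon  1895: Tue/Tue  1896: Thu/Wed  1897: Fri/Fri  1898: Sat/Sat  1899: Sun/Sun  1900: Mon/Mon  1901: Tue/Tue  1902: Wed/Wed  1903: Thu/Thu  1904: Sat/Fri  1905: Sun/Sun  1906: Mon/Mon  1907: Tue/Tue
Both conditions hold in: 1860, 1888 — 2.

2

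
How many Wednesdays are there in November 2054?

November 2054 has 30 days and begins on Sunday.
The first Wednesday is November 4.
Wednesdays fall on 4, 11, 18, 25 — that's 4.

4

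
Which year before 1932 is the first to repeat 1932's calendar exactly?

Two years share a calendar iff Jan 1 falls on the same weekday and both are leap or both are common. 1932: Jan 1 is Friday, leap year.
1931: Jan 1 Thursday, common
1930: Jan 1 Wednesday, common
1929: Jan 1 Tuesday, common
1928: Jan 1 Sunday, leap
1927: Jan 1 Saturday, common
1926: Jan 1 Friday, common
1925: Jan 1 Thursday, common
1924: Jan 1 Tuesday, leap
1923: Jan 1 Monday, common
1922: Jan 1 Sunday, common
1921: Jan 1 Saturday, common
1920: Jan 1 Thursday, leap
1919: Jan 1 Wednesday, common
1918: Jan 1 Tuesday, common
1917: Jan 1 Monday, common
1916: Jan 1 Saturday, leap
1915: Jan 1 Friday, common
1914: Jan 1 Thursday, common
1913: Jan 1 Wednesday, common
1912: Jan 1 Monday, leap
1911: Jan 1 Sunday, common
1910: Jan 1 Saturday, common
1909: Jan 1 Friday, common
1908: Jan 1 Wednesday, leap
1907: Jan 1 Tuesday, common
1906: Jan 1 Monday, common
1905: Jan 1 Sunday, common
1904: Jan 1 Friday, leap
1904 matches on both conditions.

1904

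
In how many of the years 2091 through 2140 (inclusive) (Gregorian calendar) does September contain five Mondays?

14

September has 30 days; it has five Mondays when Monday falls among the first (month-length − 28) days — i.e. when September 1 is one of Monday/Sunday.
September 1 by year: 2091:Sat 2092:Mon✓ 2093:Tue 2094:Wed 2095:Thu 2096:Sat 2097:Sun✓ 2098:Mon✓ 2099:Tue 2100:Wed 2101:Thu 2102:Fri 2103:Sat 2104:Mon✓ 2105:Tue …(20 more)… 2126:Sun✓ 2127:Mon✓ 2128:Wed 2129:Thu 2130:Fri 2131:Sat 2132:Mon✓ 2133:Tue 2134:Wed 2135:Thu 2136:Sat 2137:Sun✓ 2138:Mon✓ 2139:Tue 2140:Thu
Years with five Mondays: 2092, 2097, 2098, 2104, 2109, 2110, 2115, 2120, 2121, 2126, 2127, 2132, 2137, 2138 → 14.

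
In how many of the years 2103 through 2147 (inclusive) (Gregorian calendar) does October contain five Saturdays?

October has 31 days; it has five Saturdays when Saturday falls among the first (month-length − 28) days — i.e. when October 1 is one of Saturday/Friday/Thursday.
October 1 by year: 2103:Mon 2104:Wed 2105:Thu✓ 2106:Fri✓ 2107:Sat✓ 2108:Mon 2109:Tue 2110:Wed 2111:Thu✓ 2112:Sat✓ 2113:Sun 2114:Mon 2115:Tue 2116:Thu✓ 2117:Fri✓ …(15 more)… 2133:Thu✓ 2134:Fri✓ 2135:Sat✓ 2136:Mon 2137:Tue 2138:Wed 2139:Thu✓ 2140:Sat✓ 2141:Sun 2142:Mon 2143:Tue 2144:Thu✓ 2145:Fri✓ 2146:Sat✓ 2147:Sun
Years with five Saturdays: 2105, 2106, 2107, 2111, 2112, 2116, 2117, 2118, 2122, 2123, 2128, 2129, 2133, 2134, 2135, 2139, 2140, 2144, 2145, 2146 → 20.

20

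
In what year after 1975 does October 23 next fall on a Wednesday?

From one year to the next, a fixed date's weekday advances by 1, or by 2 when a Feb 29 lies between the two dates.
1975: October 23 is Thursday.
1976: Saturday (+2)
1977: Sunday (+1)
1978: Monday (+1)
1979: Tuesday (+1)
1980: Thursday (+2)
1981: Friday (+1)
1982: Saturday (+1)
1983: Sunday (+1)
1984: Tuesday (+2)
1985: Wednesday (+1)
October 23 falls on a Wednesday in 1985.

1985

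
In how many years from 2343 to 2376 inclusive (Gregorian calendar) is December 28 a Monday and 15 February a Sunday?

Check each year's weekday for December 28 and 15 February:
  2343: Tue/Mon  2344: Thu/Tue  2345: Fri/Thu  2346: Sat/Fri  2347: Sun/Sat  2348: Tue/Sun  2349: Wed/Tue  2350: Thu/Wed  2351: Fri/Thu  2352: Sun/Fri  2353: Mon/Sun ✓  2354: Tue/Mon  2355: Wed/Tue  2356: Fri/Wed  …(6 more)…  2363: Sat/Fri  2364: Mon/Sat  2365: Tue/Mon  2366: Wed/Tue  2367: Thu/Wed  2368: Sat/Thu  2369: Sun/Sat  2370: Mon/Sun ✓  2371: Tue/Mon  2372: Thu/Tue  2373: Fri/Thu  2374: Sat/Fri  2375: Sun/Sat  2376: Tue/Sun
Both conditions hold in: 2353, 2359, 2370 — 3.

3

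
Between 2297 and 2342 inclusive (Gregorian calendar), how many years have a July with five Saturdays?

July has 31 days; it has five Saturdays when Saturday falls among the first (month-length − 28) days — i.e. when July 1 is one of Saturday/Friday/Thursday.
July 1 by year: 2297:Thu✓ 2298:Fri✓ 2299:Sat✓ 2300:Sun 2301:Mon 2302:Tue 2303:Wed 2304:Fri✓ 2305:Sat✓ 2306:Sun 2307:Mon 2308:Wed 2309:Thu✓ 2310:Fri✓ 2311:Sat✓ …(16 more)… 2328:Sun 2329:Mon 2330:Tue 2331:Wed 2332:Fri✓ 2333:Sat✓ 2334:Sun 2335:Mon 2336:Wed 2337:Thu✓ 2338:Fri✓ 2339:Sat✓ 2340:Mon 2341:Tue 2342:Wed
Years with five Saturdays: 2297, 2298, 2299, 2304, 2305, 2309, 2310, 2311, 2315, 2316, 2320, 2321, 2322, 2326, 2327, 2332, 2333, 2337, 2338, 2339 → 20.

20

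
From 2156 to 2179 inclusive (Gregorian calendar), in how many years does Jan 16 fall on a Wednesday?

Track Jan 16's weekday year by year (advancing +1, or +2 across a Feb 29):
  2156: Fri  2157: Sun (+2)  2158: Mon (+1)  2159: Tue (+1)  2160: Wed (+1) ✓
  2161: Fri (+2)  2162: Sat (+1)  2163: Sun (+1)  2164: Mon (+1)  2165: Wed (+2) ✓
  2166: Thu (+1)  2167: Fri (+1)  2168: Sat (+1)  2169: Mon (+2)  2170: Tue (+1)
  2171: Wed (+1) ✓  2172: Thu (+1)  2173: Sat (+2)  2174: Sun (+1)  2175: Mon (+1)
  2176: Tue (+1)  2177: Thu (+2)  2178: Fri (+1)  2179: Sat (+1)
Wednesday years: 2160, 2165, 2171 — 3 in total.

3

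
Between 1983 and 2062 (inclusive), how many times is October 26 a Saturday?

12

Track October 26's weekday year by year (advancing +1, or +2 across a Feb 29):
  1983: Wed  1984: Fri (+2)  1985: Sat (+1) ✓  1986: Sun (+1)  1987: Mon (+1)
  1988: Wed (+2)  1989: Thu (+1)  1990: Fri (+1)  1991: Sat (+1) ✓  1992: Mon (+2)
  1993: Tue (+1)  1994: Wed (+1)  1995: Thu (+1)  1996: Sat (+2) ✓  … (52 more years) …
  2049: Tue (+1)  2050: Wed (+1)  2051: Thu (+1)  2052: Sat (+2) ✓  2053: Sun (+1)
  2054: Mon (+1)  2055: Tue (+1)  2056: Thu (+2)  2057: Fri (+1)  2058: Sat (+1) ✓
  2059: Sun (+1)  2060: Tue (+2)  2061: Wed (+1)  2062: Thu (+1)
Saturday years: 1985, 1991, 1996, 2002, 2013, 2019, 2024, 2030, 2041, 2047, 2052, 2058 — 12 in total.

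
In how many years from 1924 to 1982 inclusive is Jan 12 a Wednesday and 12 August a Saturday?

Check each year's weekday for Jan 12 and 12 August:
  1924: Sat/Tue  1925: Mon/Wed  1926: Tue/Thu  1927: Wed/Fri  1928: Thu/Sun  1929: Sat/Mon  1930: Sun/Tue  1931: Mon/Wed  1932: Tue/Fri  1933: Thu/Sat  1934: Fri/Sun  1935: Sat/Mon  1936: Sun/Wed  1937: Tue/Thu  …(31 more)…  1969: Sun/Tue  1970: Mon/Wed  1971: Tue/Thu  1972: Wed/Sat ✓  1973: Fri/Sun  1974: Sat/Mon  1975: Sun/Tue  1976: Mon/Thu  1977: Wed/Fri  1978: Thu/Sat  1979: Fri/Sun  1980: Sat/Tue  1981: Mon/Wed  1982: Tue/Thu
Both conditions hold in: 1944, 1972 — 2.

2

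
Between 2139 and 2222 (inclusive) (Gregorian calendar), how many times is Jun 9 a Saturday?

Track Jun 9's weekday year by year (advancing +1, or +2 across a Feb 29):
  2139: Tue  2140: Thu (+2)  2141: Fri (+1)  2142: Sat (+1) ✓  2143: Sun (+1)
  2144: Tue (+2)  2145: Wed (+1)  2146: Thu (+1)  2147: Fri (+1)  2148: Sun (+2)
  2149: Mon (+1)  2150: Tue (+1)  2151: Wed (+1)  2152: Fri (+2)  … (56 more years) …
  2209: Fri (+1)  2210: Sat (+1) ✓  2211: Sun (+1)  2212: Tue (+2)  2213: Wed (+1)
  2214: Thu (+1)  2215: Fri (+1)  2216: Sun (+2)  2217: Mon (+1)  2218: Tue (+1)
  2219: Wed (+1)  2220: Fri (+2)  2221: Sat (+1) ✓  2222: Sun (+1)
Saturday years: 2142, 2153, 2159, 2164, 2170, 2181, 2187, 2192, 2198, 2204, 2210, 2221 — 12 in total.

12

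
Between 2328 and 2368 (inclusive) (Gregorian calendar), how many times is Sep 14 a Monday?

6

Track Sep 14's weekday year by year (advancing +1, or +2 across a Feb 29):
  2328: Fri  2329: Sat (+1)  2330: Sun (+1)  2331: Mon (+1) ✓  2332: Wed (+2)
  2333: Thu (+1)  2334: Fri (+1)  2335: Sat (+1)  2336: Mon (+2) ✓  2337: Tue (+1)
  2338: Wed (+1)  2339: Thu (+1)  2340: Sat (+2)  2341: Sun (+1)  … (13 more years) …
  2355: Wed (+1)  2356: Fri (+2)  2357: Sat (+1)  2358: Sun (+1)  2359: Mon (+1) ✓
  2360: Wed (+2)  2361: Thu (+1)  2362: Fri (+1)  2363: Sat (+1)  2364: Mon (+2) ✓
  2365: Tue (+1)  2366: Wed (+1)  2367: Thu (+1)  2368: Sat (+2)
Monday years: 2331, 2336, 2342, 2353, 2359, 2364 — 6 in total.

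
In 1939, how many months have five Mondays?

A month of length L has five Mondays iff its first Monday is on day ≤ L−28 (so day 1–3 in a 31-day month, 1–2 in a 30-day month, day 1 in a leap February).
Checking each month of 1939: Jan starts Sun (31d) ✓; Feb starts Wed (28d); Mar starts Wed (31d); Apr starts Sat (30d); May starts Mon (31d) ✓; Jun starts Thu (30d); Jul starts Sat (31d) ✓; Aug starts Tue (31d); Sep starts Fri (30d); Oct starts Sun (31d) ✓; Nov starts Wed (30d); Dec starts Fri (31d).
Five-Monday months: January, May, July, October → 4.

4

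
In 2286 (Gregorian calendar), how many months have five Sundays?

A month of length L has five Sundays iff its first Sunday is on day ≤ L−28 (so day 1–3 in a 31-day month, 1–2 in a 30-day month, day 1 in a leap February).
Checking each month of 2286: Jan starts Fri (31d) ✓; Feb starts Mon (28d); Mar starts Mon (31d); Apr starts Thu (30d); May starts Sat (31d) ✓; Jun starts Tue (30d); Jul starts Thu (31d); Aug starts Sun (31d) ✓; Sep starts Wed (30d); Oct starts Fri (31d) ✓; Nov starts Mon (30d); Dec starts Wed (31d).
Five-Sunday months: January, May, August, October → 4.

4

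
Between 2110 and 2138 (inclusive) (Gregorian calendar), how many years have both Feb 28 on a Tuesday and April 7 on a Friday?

3

Check each year's weekday for Feb 28 and April 7:
  2110: Fri/Mon  2111: Sat/Tue  2112: Sun/Thu  2113: Tue/Fri ✓  2114: Wed/Sat  2115: Thu/Sun  2116: Fri/Tue  2117: Sun/Wed  2118: Mon/Thu  2119: Tue/Fri ✓  2120: Wed/Sun  2121: Fri/Mon  2122: Sat/Tue  2123: Sun/Wed  2124: Mon/Fri  2125: Wed/Sat  2126: Thu/Sun  2127: Fri/Mon  2128: Sat/Wed  2129: Mon/Thu  2130: Tue/Fri ✓  2131: Wed/Sat  2132: Thu/Mon  2133: Sat/Tue  2134: Sun/Wed  2135: Mon/Thu  2136: Tue/Sat  2137: Thu/Sun  2138: Fri/Mon
Both conditions hold in: 2113, 2119, 2130 — 3.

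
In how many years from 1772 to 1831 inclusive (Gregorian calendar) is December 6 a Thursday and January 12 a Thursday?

Check each year's weekday for December 6 and January 12:
  1772: Sun/Sun  1773: Mon/Tue  1774: Tue/Wed  1775: Wed/Thu  1776: Fri/Fri  1777: Sat/Sun  1778: Sun/Mon  1779: Mon/Tue  1780: Wed/Wed  1781: Thu/Fri  1782: Fri/Sat  1783: Sat/Sun  1784: Mon/Mon  1785: Tue/Wed  …(32 more)…  1818: Sun/Mon  1819: Mon/Tue  1820: Wed/Wed  1821: Thu/Fri  1822: Fri/Sat  1823: Sat/Sun  1824: Mon/Mon  1825: Tue/Wed  1826: Wed/Thu  1827: Thu/Fri  1828: Sat/Sat  1829: Sun/Mon  1830: Mon/Tue  1831: Tue/Wed
Both conditions hold in: 1792, 1804 — 2.

2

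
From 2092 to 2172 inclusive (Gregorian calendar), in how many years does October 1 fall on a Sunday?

10

Track October 1's weekday year by year (advancing +1, or +2 across a Feb 29):
  2092: Wed  2093: Thu (+1)  2094: Fri (+1)  2095: Sat (+1)  2096: Mon (+2)
  2097: Tue (+1)  2098: Wed (+1)  2099: Thu (+1)  2100: Fri (+1)  2101: Sat (+1)
  2102: Sun (+1) ✓  2103: Mon (+1)  2104: Wed (+2)  2105: Thu (+1)  … (53 more years) …
  2159: Mon (+1)  2160: Wed (+2)  2161: Thu (+1)  2162: Fri (+1)  2163: Sat (+1)
  2164: Mon (+2)  2165: Tue (+1)  2166: Wed (+1)  2167: Thu (+1)  2168: Sat (+2)
  2169: Sun (+1) ✓  2170: Mon (+1)  2171: Tue (+1)  2172: Thu (+2)
Sunday years: 2102, 2113, 2119, 2124, 2130, 2141, 2147, 2152, 2158, 2169 — 10 in total.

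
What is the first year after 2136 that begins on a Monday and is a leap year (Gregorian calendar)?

Jan 1 advances by 2 weekdays after a leap year and by 1 after a common year.
2136: Jan 1 is Sunday (leap).
2137: Tuesday
2138: Wednesday
2139: Thursday
2140: Friday (leap)
2141: Sunday
2142: Monday
2143: Tuesday
2144: Wednesday (leap)
2145: Friday
2146: Saturday
2147: Sunday
2148: Monday (leap)
2148 begins on a Monday and is a leap year.

2148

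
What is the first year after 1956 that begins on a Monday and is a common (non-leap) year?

1962

Jan 1 advances by 2 weekdays after a leap year and by 1 after a common year.
1956: Jan 1 is Sunday (leap).
1957: Tuesday
1958: Wednesday
1959: Thursday
1960: Friday (leap)
1961: Sunday
1962: Monday
1962 begins on a Monday and is a common year.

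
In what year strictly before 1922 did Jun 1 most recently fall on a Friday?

From one year to the next, a fixed date's weekday advances by 1, or by 2 when a Feb 29 lies between the two dates.
1922: June 1 is Thursday.
1921: Wednesday (−1)
1920: Tuesday (−1)
1919: Sunday (−2)
1918: Saturday (−1)
1917: Friday (−1)
Jun 1 falls on a Friday in 1917.

1917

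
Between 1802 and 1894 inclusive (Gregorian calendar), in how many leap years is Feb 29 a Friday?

Leap years in 1802–1894: 23 of them.
Feb 29 weekday advances by 5 (mod 7) from one leap year to the next four years later (or differs when a century non-leap intervenes).
Leap-day weekdays: 1804:Wed 1808:Mon 1812:Sat 1816:Thu 1820:Tue 1824:Sun 1828:Fri✓ 1832:Wed 1836:Mon 1840:Sat 1844:Thu 1848:Tue 1852:Sun 1856:Fri✓ 1860:Wed 1864:Mon 1868:Sat 1872:Thu 1876:Tue 1880:Sun 1884:Fri✓ 1888:Wed 1892:Mon
Friday: 1828, 1856, 1884 → 3.

3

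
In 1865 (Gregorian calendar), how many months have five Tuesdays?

A month of length L has five Tuesdays iff its first Tuesday is on day ≤ L−28 (so day 1–3 in a 31-day month, 1–2 in a 30-day month, day 1 in a leap February).
Checking each month of 1865: Jan starts Sun (31d) ✓; Feb starts Wed (28d); Mar starts Wed (31d); Apr starts Sat (30d); May starts Mon (31d) ✓; Jun starts Thu (30d); Jul starts Sat (31d); Aug starts Tue (31d) ✓; Sep starts Fri (30d); Oct starts Sun (31d) ✓; Nov starts Wed (30d); Dec starts Fri (31d).
Five-Tuesday months: January, May, August, October → 4.

4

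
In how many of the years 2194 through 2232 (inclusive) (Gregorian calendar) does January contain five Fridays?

18

January has 31 days; it has five Fridays when Friday falls among the first (month-length − 28) days — i.e. when January 1 is one of Friday/Thursday/Wednesday.
January 1 by year: 2194:Wed✓ 2195:Thu✓ 2196:Fri✓ 2197:Sun 2198:Mon 2199:Tue 2200:Wed✓ 2201:Thu✓ 2202:Fri✓ 2203:Sat 2204:Sun 2205:Tue 2206:Wed✓ 2207:Thu✓ 2208:Fri✓ …(9 more)… 2218:Thu✓ 2219:Fri✓ 2220:Sat 2221:Mon 2222:Tue 2223:Wed✓ 2224:Thu✓ 2225:Sat 2226:Sun 2227:Mon 2228:Tue 2229:Thu✓ 2230:Fri✓ 2231:Sat 2232:Sun
Years with five Fridays: 2194, 2195, 2196, 2200, 2201, 2202, 2206, 2207, 2208, 2212, 2213, 2217, 2218, 2219, 2223, 2224, 2229, 2230 → 18.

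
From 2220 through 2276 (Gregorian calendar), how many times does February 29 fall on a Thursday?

Leap years in 2220–2276: 15 of them.
Feb 29 weekday advances by 5 (mod 7) from one leap year to the next four years later (or differs when a century non-leap intervenes).
Leap-day weekdays: 2220:Tue 2224:Sun 2228:Fri 2232:Wed 2236:Mon 2240:Sat 2244:Thu✓ 2248:Tue 2252:Sun 2256:Fri 2260:Wed 2264:Mon 2268:Sat 2272:Thu✓ 2276:Tue
Thursday: 2244, 2272 → 2.

2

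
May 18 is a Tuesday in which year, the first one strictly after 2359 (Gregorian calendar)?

From one year to the next, a fixed date's weekday advances by 1, or by 2 when a Feb 29 lies between the two dates.
2359: May 18 is Monday.
2360: Wednesday (+2)
2361: Thursday (+1)
2362: Friday (+1)
2363: Saturday (+1)
2364: Monday (+2)
2365: Tuesday (+1)
May 18 falls on a Tuesday in 2365.

2365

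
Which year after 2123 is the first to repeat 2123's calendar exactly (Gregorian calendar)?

2134

Two years share a calendar iff Jan 1 falls on the same weekday and both are leap or both are common. 2123: Jan 1 is Friday, common year.
2124: Jan 1 Saturday, leap
2125: Jan 1 Monday, common
2126: Jan 1 Tuesday, common
2127: Jan 1 Wednesday, common
2128: Jan 1 Thursday, leap
2129: Jan 1 Saturday, common
2130: Jan 1 Sunday, common
2131: Jan 1 Monday, common
2132: Jan 1 Tuesday, leap
2133: Jan 1 Thursday, common
2134: Jan 1 Friday, common
2134 matches on both conditions.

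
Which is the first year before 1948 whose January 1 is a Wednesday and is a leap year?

Jan 1 advances by 2 weekdays after a leap year and by 1 after a common year.
1948: Jan 1 is Thursday (leap).
1947: Wednesday
1946: Tuesday
1945: Monday
1944: Saturday (leap)
1943: Friday
1942: Thursday
1941: Wednesday
1940: Monday (leap)
1939: Sunday
1938: Saturday
1937: Friday
1936: Wednesday (leap)
1936 begins on a Wednesday and is a leap year.

1936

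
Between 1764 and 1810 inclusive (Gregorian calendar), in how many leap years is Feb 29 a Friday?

Leap years in 1764–1810: 11 of them.
Feb 29 weekday advances by 5 (mod 7) from one leap year to the next four years later (or differs when a century non-leap intervenes).
Leap-day weekdays: 1764:Wed 1768:Mon 1772:Sat 1776:Thu 1780:Tue 1784:Sun 1788:Fri✓ 1792:Wed 1796:Mon 1804:Wed 1808:Mon
Friday: 1788 → 1.

1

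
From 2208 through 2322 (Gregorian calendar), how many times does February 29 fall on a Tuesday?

4

Leap years in 2208–2322: 28 of them.
Feb 29 weekday advances by 5 (mod 7) from one leap year to the next four years later (or differs when a century non-leap intervenes).
Leap-day weekdays: 2208:Mon 2212:Sat 2216:Thu 2220:Tue✓ 2224:Sun 2228:Fri 2232:Wed 2236:Mon 2240:Sat 2244:Thu 2248:Tue✓ 2252:Sun 2256:Fri 2260:Wed 2264:Mon 2268:Sat 2272:Thu 2276:Tue✓ 2280:Sun 2284:Fri 2288:Wed 2292:Mon 2296:Sat 2304:Mon 2308:Sat 2312:Thu 2316:Tue✓ 2320:Sun
Tuesday: 2220, 2248, 2276, 2316 → 4.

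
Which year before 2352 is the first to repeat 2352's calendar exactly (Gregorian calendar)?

2324

Two years share a calendar iff Jan 1 falls on the same weekday and both are leap or both are common. 2352: Jan 1 is Tuesday, leap year.
2351: Jan 1 Monday, common
2350: Jan 1 Sunday, common
2349: Jan 1 Saturday, common
2348: Jan 1 Thursday, leap
2347: Jan 1 Wednesday, common
2346: Jan 1 Tuesday, common
2345: Jan 1 Monday, common
2344: Jan 1 Saturday, leap
2343: Jan 1 Friday, common
2342: Jan 1 Thursday, common
2341: Jan 1 Wednesday, common
2340: Jan 1 Monday, leap
2339: Jan 1 Sunday, common
2338: Jan 1 Saturday, common
2337: Jan 1 Friday, common
2336: Jan 1 Wednesday, leap
2335: Jan 1 Tuesday, common
2334: Jan 1 Monday, common
2333: Jan 1 Sunday, common
2332: Jan 1 Friday, leap
2331: Jan 1 Thursday, common
2330: Jan 1 Wednesday, common
2329: Jan 1 Tuesday, common
2328: Jan 1 Sunday, leap
2327: Jan 1 Saturday, common
2326: Jan 1 Friday, common
2325: Jan 1 Thursday, common
2324: Jan 1 Tuesday, leap
2324 matches on both conditions.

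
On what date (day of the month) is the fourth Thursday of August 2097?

August 1, 2097 is a Thursday, so the first Thursday is the 1st.
The fourth Thursday is 1 + 21 = 22.

22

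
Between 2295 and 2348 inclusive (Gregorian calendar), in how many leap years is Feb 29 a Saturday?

Leap years in 2295–2348: 13 of them.
Feb 29 weekday advances by 5 (mod 7) from one leap year to the next four years later (or differs when a century non-leap intervenes).
Leap-day weekdays: 2296:Sat✓ 2304:Mon 2308:Sat✓ 2312:Thu 2316:Tue 2320:Sun 2324:Fri 2328:Wed 2332:Mon 2336:Sat✓ 2340:Thu 2344:Tue 2348:Sun
Saturday: 2296, 2308, 2336 → 3.

3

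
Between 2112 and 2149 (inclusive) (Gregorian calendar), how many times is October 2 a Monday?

Track October 2's weekday year by year (advancing +1, or +2 across a Feb 29):
  2112: Sun  2113: Mon (+1) ✓  2114: Tue (+1)  2115: Wed (+1)  2116: Fri (+2)
  2117: Sat (+1)  2118: Sun (+1)  2119: Mon (+1) ✓  2120: Wed (+2)  2121: Thu (+1)
  2122: Fri (+1)  2123: Sat (+1)  2124: Mon (+2) ✓  2125: Tue (+1)  … (10 more years) …
  2136: Tue (+2)  2137: Wed (+1)  2138: Thu (+1)  2139: Fri (+1)  2140: Sun (+2)
  2141: Mon (+1) ✓  2142: Tue (+1)  2143: Wed (+1)  2144: Fri (+2)  2145: Sat (+1)
  2146: Sun (+1)  2147: Mon (+1) ✓  2148: Wed (+2)  2149: Thu (+1)
Monday years: 2113, 2119, 2124, 2130, 2141, 2147 — 6 in total.

6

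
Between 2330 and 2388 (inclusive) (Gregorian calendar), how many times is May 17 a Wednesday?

8

Track May 17's weekday year by year (advancing +1, or +2 across a Feb 29):
  2330: Sat  2331: Sun (+1)  2332: Tue (+2)  2333: Wed (+1) ✓  2334: Thu (+1)
  2335: Fri (+1)  2336: Sun (+2)  2337: Mon (+1)  2338: Tue (+1)  2339: Wed (+1) ✓
  2340: Fri (+2)  2341: Sat (+1)  2342: Sun (+1)  2343: Mon (+1)  … (31 more years) …
  2375: Sat (+1)  2376: Mon (+2)  2377: Tue (+1)  2378: Wed (+1) ✓  2379: Thu (+1)
  2380: Sat (+2)  2381: Sun (+1)  2382: Mon (+1)  2383: Tue (+1)  2384: Thu (+2)
  2385: Fri (+1)  2386: Sat (+1)  2387: Sun (+1)  2388: Tue (+2)
Wednesday years: 2333, 2339, 2344, 2350, 2361, 2367, 2372, 2378 — 8 in total.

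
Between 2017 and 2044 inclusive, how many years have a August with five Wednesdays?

12

August has 31 days; it has five Wednesdays when Wednesday falls among the first (month-length − 28) days — i.e. when August 1 is one of Wednesday/Tuesday/Monday.
August 1 by year: 2017:Tue✓ 2018:Wed✓ 2019:Thu 2020:Sat 2021:Sun 2022:Mon✓ 2023:Tue✓ 2024:Thu 2025:Fri 2026:Sat 2027:Sun 2028:Tue✓ 2029:Wed✓ 2030:Thu 2031:Fri 2032:Sun 2033:Mon✓ 2034:Tue✓ 2035:Wed✓ 2036:Fri 2037:Sat 2038:Sun 2039:Mon✓ 2040:Wed✓ 2041:Thu 2042:Fri 2043:Sat 2044:Mon✓
Years with five Wednesdays: 2017, 2018, 2022, 2023, 2028, 2029, 2033, 2034, 2035, 2039, 2040, 2044 → 12.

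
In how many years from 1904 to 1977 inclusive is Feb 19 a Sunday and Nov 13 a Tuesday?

Check each year's weekday for Feb 19 and Nov 13:
  1904: Fri/Sun  1905: Sun/Mon  1906: Mon/Tue  1907: Tue/Wed  1908: Wed/Fri  1909: Fri/Sat  1910: Sat/Sun  1911: Sun/Mon  1912: Mon/Wed  1913: Wed/Thu  1914: Thu/Fri  1915: Fri/Sat  1916: Sat/Mon  1917: Mon/Tue  …(46 more)…  1964: Wed/Fri  1965: Fri/Sat  1966: Sat/Sun  1967: Sun/Mon  1968: Mon/Wed  1969: Wed/Thu  1970: Thu/Fri  1971: Fri/Sat  1972: Sat/Mon  1973: Mon/Tue  1974: Tue/Wed  1975: Wed/Thu  1976: Thu/Sat  1977: Sat/Sun
Both conditions hold in: 1928, 1956 — 2.

2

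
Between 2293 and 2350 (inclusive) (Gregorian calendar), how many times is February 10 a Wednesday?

Track February 10's weekday year by year (advancing +1, or +2 across a Feb 29):
  2293: Fri  2294: Sat (+1)  2295: Sun (+1)  2296: Mon (+1)  2297: Wed (+2) ✓
  2298: Thu (+1)  2299: Fri (+1)  2300: Sat (+1)  2301: Sun (+1)  2302: Mon (+1)
  2303: Tue (+1)  2304: Wed (+1) ✓  2305: Fri (+2)  2306: Sat (+1)  … (30 more years) …
  2337: Wed (+2) ✓  2338: Thu (+1)  2339: Fri (+1)  2340: Sat (+1)  2341: Mon (+2)
  2342: Tue (+1)  2343: Wed (+1) ✓  2344: Thu (+1)  2345: Sat (+2)  2346: Sun (+1)
  2347: Mon (+1)  2348: Tue (+1)  2349: Thu (+2)  2350: Fri (+1)
Wednesday years: 2297, 2304, 2309, 2315, 2326, 2332, 2337, 2343 — 8 in total.

8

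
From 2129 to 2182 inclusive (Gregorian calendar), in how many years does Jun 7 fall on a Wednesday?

8

Track Jun 7's weekday year by year (advancing +1, or +2 across a Feb 29):
  2129: Tue  2130: Wed (+1) ✓  2131: Thu (+1)  2132: Sat (+2)  2133: Sun (+1)
  2134: Mon (+1)  2135: Tue (+1)  2136: Thu (+2)  2137: Fri (+1)  2138: Sat (+1)
  2139: Sun (+1)  2140: Tue (+2)  2141: Wed (+1) ✓  2142: Thu (+1)  … (26 more years) …
  2169: Wed (+1) ✓  2170: Thu (+1)  2171: Fri (+1)  2172: Sun (+2)  2173: Mon (+1)
  2174: Tue (+1)  2175: Wed (+1) ✓  2176: Fri (+2)  2177: Sat (+1)  2178: Sun (+1)
  2179: Mon (+1)  2180: Wed (+2) ✓  2181: Thu (+1)  2182: Fri (+1)
Wednesday years: 2130, 2141, 2147, 2152, 2158, 2169, 2175, 2180 — 8 in total.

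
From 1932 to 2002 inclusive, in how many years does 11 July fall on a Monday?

Track 11 July's weekday year by year (advancing +1, or +2 across a Feb 29):
  1932: Mon ✓  1933: Tue (+1)  1934: Wed (+1)  1935: Thu (+1)  1936: Sat (+2)
  1937: Sun (+1)  1938: Mon (+1) ✓  1939: Tue (+1)  1940: Thu (+2)  1941: Fri (+1)
  1942: Sat (+1)  1943: Sun (+1)  1944: Tue (+2)  1945: Wed (+1)  … (43 more years) …
  1989: Tue (+1)  1990: Wed (+1)  1991: Thu (+1)  1992: Sat (+2)  1993: Sun (+1)
  1994: Mon (+1) ✓  1995: Tue (+1)  1996: Thu (+2)  1997: Fri (+1)  1998: Sat (+1)
  1999: Sun (+1)  2000: Tue (+2)  2001: Wed (+1)  2002: Thu (+1)
Monday years: 1932, 1938, 1949, 1955, 1960, 1966, 1977, 1983, 1988, 1994 — 10 in total.

10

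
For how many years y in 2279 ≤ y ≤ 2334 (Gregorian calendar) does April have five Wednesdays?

April has 30 days; it has five Wednesdays when Wednesday falls among the first (month-length − 28) days — i.e. when April 1 is one of Wednesday/Tuesday.
April 1 by year: 2279:Tue✓ 2280:Thu 2281:Fri 2282:Sat 2283:Sun 2284:Tue✓ 2285:Wed✓ 2286:Thu 2287:Fri 2288:Sun 2289:Mon 2290:Tue✓ 2291:Wed✓ 2292:Fri 2293:Sat …(26 more)… 2320:Thu 2321:Fri 2322:Sat 2323:Sun 2324:Tue✓ 2325:Wed✓ 2326:Thu 2327:Fri 2328:Sun 2329:Mon 2330:Tue✓ 2331:Wed✓ 2332:Fri 2333:Sat 2334:Sun
Years with five Wednesdays: 2279, 2284, 2285, 2290, 2291, 2296, 2302, 2303, 2308, 2313, 2314, 2319, 2324, 2325, 2330, 2331 → 16.

16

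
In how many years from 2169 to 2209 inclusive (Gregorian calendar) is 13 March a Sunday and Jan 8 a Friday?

Check each year's weekday for 13 March and Jan 8:
  2169: Mon/Sun  2170: Tue/Mon  2171: Wed/Tue  2172: Fri/Wed  2173: Sat/Fri  2174: Sun/Sat  2175: Mon/Sun  2176: Wed/Mon  2177: Thu/Wed  2178: Fri/Thu  2179: Sat/Fri  2180: Mon/Sat  2181: Tue/Mon  2182: Wed/Tue  …(13 more)…  2196: Sun/Fri ✓  2197: Mon/Sun  2198: Tue/Mon  2199: Wed/Tue  2200: Thu/Wed  2201: Fri/Thu  2202: Sat/Fri  2203: Sun/Sat  2204: Tue/Sun  2205: Wed/Tue  2206: Thu/Wed  2207: Fri/Thu  2208: Sun/Fri ✓  2209: Mon/Sun
Both conditions hold in: 2196, 2208 — 2.

2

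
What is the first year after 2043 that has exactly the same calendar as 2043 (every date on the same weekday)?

Two years share a calendar iff Jan 1 falls on the same weekday and both are leap or both are common. 2043: Jan 1 is Thursday, common year.
2044: Jan 1 Friday, leap
2045: Jan 1 Sunday, common
2046: Jan 1 Monday, common
2047: Jan 1 Tuesday, common
2048: Jan 1 Wednesday, leap
2049: Jan 1 Friday, common
2050: Jan 1 Saturday, common
2051: Jan 1 Sunday, common
2052: Jan 1 Monday, leap
2053: Jan 1 Wednesday, common
2054: Jan 1 Thursday, common
2054 matches on both conditions.

2054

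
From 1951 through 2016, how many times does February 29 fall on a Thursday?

2

Leap years in 1951–2016: 17 of them.
Feb 29 weekday advances by 5 (mod 7) from one leap year to the next four years later (or differs when a century non-leap intervenes).
Leap-day weekdays: 1952:Fri 1956:Wed 1960:Mon 1964:Sat 1968:Thu✓ 1972:Tue 1976:Sun 1980:Fri 1984:Wed 1988:Mon 1992:Sat 1996:Thu✓ 2000:Tue 2004:Sun 2008:Fri 2012:Wed 2016:Mon
Thursday: 1968, 1996 → 2.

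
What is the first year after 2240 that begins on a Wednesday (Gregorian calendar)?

Jan 1 advances by 2 weekdays after a leap year and by 1 after a common year.
2240: Jan 1 is Wednesday (leap).
2241: Friday
2242: Saturday
2243: Sunday
2244: Monday (leap)
2245: Wednesday
2245 begins on a Wednesday

2245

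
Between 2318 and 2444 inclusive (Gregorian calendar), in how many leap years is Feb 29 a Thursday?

4

Leap years in 2318–2444: 32 of them.
Feb 29 weekday advances by 5 (mod 7) from one leap year to the next four years later (or differs when a century non-leap intervenes).
Leap-day weekdays: 2320:Sun 2324:Fri 2328:Wed 2332:Mon 2336:Sat 2340:Thu✓ 2344:Tue 2348:Sun 2352:Fri 2356:Wed 2360:Mon 2364:Sat 2368:Thu✓ …(6 more)… 2396:Thu✓ 2400:Tue 2404:Sun 2408:Fri 2412:Wed 2416:Mon 2420:Sat 2424:Thu✓ 2428:Tue 2432:Sun 2436:Fri 2440:Wed 2444:Mon
Thursday: 2340, 2368, 2396, 2424 → 4.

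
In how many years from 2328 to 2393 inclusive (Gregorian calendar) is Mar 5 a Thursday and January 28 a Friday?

Check each year's weekday for Mar 5 and January 28:
  2328: Mon/Sat  2329: Tue/Mon  2330: Wed/Tue  2331: Thu/Wed  2332: Sat/Thu  2333: Sun/Sat  2334: Mon/Sun  2335: Tue/Mon  2336: Thu/Tue  2337: Fri/Thu  2338: Sat/Fri  2339: Sun/Sat  2340: Tue/Sun  2341: Wed/Tue  …(38 more)…  2380: Wed/Mon  2381: Thu/Wed  2382: Fri/Thu  2383: Sat/Fri  2384: Mon/Sat  2385: Tue/Mon  2386: Wed/Tue  2387: Thu/Wed  2388: Sat/Thu  2389: Sun/Sat  2390: Mon/Sun  2391: Tue/Mon  2392: Thu/Tue  2393: Fri/Thu
Both conditions hold in: no year — 0.

0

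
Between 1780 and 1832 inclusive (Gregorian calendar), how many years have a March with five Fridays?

23

March has 31 days; it has five Fridays when Friday falls among the first (month-length − 28) days — i.e. when March 1 is one of Friday/Thursday/Wednesday.
March 1 by year: 1780:Wed✓ 1781:Thu✓ 1782:Fri✓ 1783:Sat 1784:Mon 1785:Tue 1786:Wed✓ 1787:Thu✓ 1788:Sat 1789:Sun 1790:Mon 1791:Tue 1792:Thu✓ 1793:Fri✓ 1794:Sat …(23 more)… 1818:Sun 1819:Mon 1820:Wed✓ 1821:Thu✓ 1822:Fri✓ 1823:Sat 1824:Mon 1825:Tue 1826:Wed✓ 1827:Thu✓ 1828:Sat 1829:Sun 1830:Mon 1831:Tue 1832:Thu✓
Years with five Fridays: 1780, 1781, 1782, 1786, 1787, 1792, 1793, 1797, 1798, 1799, 1804, 1805, 1809, 1810, 1811, 1815, 1816, 1820, 1821, 1822, 1826, 1827, 1832 → 23.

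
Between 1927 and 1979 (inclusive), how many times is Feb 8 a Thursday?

Track Feb 8's weekday year by year (advancing +1, or +2 across a Feb 29):
  1927: Tue  1928: Wed (+1)  1929: Fri (+2)  1930: Sat (+1)  1931: Sun (+1)
  1932: Mon (+1)  1933: Wed (+2)  1934: Thu (+1) ✓  1935: Fri (+1)  1936: Sat (+1)
  1937: Mon (+2)  1938: Tue (+1)  1939: Wed (+1)  1940: Thu (+1) ✓  … (25 more years) …
  1966: Tue (+1)  1967: Wed (+1)  1968: Thu (+1) ✓  1969: Sat (+2)  1970: Sun (+1)
  1971: Mon (+1)  1972: Tue (+1)  1973: Thu (+2) ✓  1974: Fri (+1)  1975: Sat (+1)
  1976: Sun (+1)  1977: Tue (+2)  1978: Wed (+1)  1979: Thu (+1) ✓
Thursday years: 1934, 1940, 1945, 1951, 1962, 1968, 1973, 1979 — 8 in total.

8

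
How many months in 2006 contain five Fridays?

4

A month of length L has five Fridays iff its first Friday is on day ≤ L−28 (so day 1–3 in a 31-day month, 1–2 in a 30-day month, day 1 in a leap February).
Checking each month of 2006: Jan starts Sun (31d); Feb starts Wed (28d); Mar starts Wed (31d) ✓; Apr starts Sat (30d); May starts Mon (31d); Jun starts Thu (30d) ✓; Jul starts Sat (31d); Aug starts Tue (31d); Sep starts Fri (30d) ✓; Oct starts Sun (31d); Nov starts Wed (30d); Dec starts Fri (31d) ✓.
Five-Friday months: March, June, September, December → 4.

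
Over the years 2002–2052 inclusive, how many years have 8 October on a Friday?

7

Track 8 October's weekday year by year (advancing +1, or +2 across a Feb 29):
  2002: Tue  2003: Wed (+1)  2004: Fri (+2) ✓  2005: Sat (+1)  2006: Sun (+1)
  2007: Mon (+1)  2008: Wed (+2)  2009: Thu (+1)  2010: Fri (+1) ✓  2011: Sat (+1)
  2012: Mon (+2)  2013: Tue (+1)  2014: Wed (+1)  2015: Thu (+1)  … (23 more years) …
  2039: Sat (+1)  2040: Mon (+2)  2041: Tue (+1)  2042: Wed (+1)  2043: Thu (+1)
  2044: Sat (+2)  2045: Sun (+1)  2046: Mon (+1)  2047: Tue (+1)  2048: Thu (+2)
  2049: Fri (+1) ✓  2050: Sat (+1)  2051: Sun (+1)  2052: Tue (+2)
Friday years: 2004, 2010, 2021, 2027, 2032, 2038, 2049 — 7 in total.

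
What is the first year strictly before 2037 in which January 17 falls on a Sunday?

2027

From one year to the next, a fixed date's weekday advances by 1, or by 2 when a Feb 29 lies between the two dates.
2037: January 17 is Saturday.
2036: Thursday (−2)
2035: Wednesday (−1)
2034: Tuesday (−1)
2033: Monday (−1)
2032: Saturday (−2)
2031: Friday (−1)
2030: Thursday (−1)
2029: Wednesday (−1)
2028: Monday (−2)
2027: Sunday (−1)
January 17 falls on a Sunday in 2027.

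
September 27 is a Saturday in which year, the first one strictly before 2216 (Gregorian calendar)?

2206

From one year to the next, a fixed date's weekday advances by 1, or by 2 when a Feb 29 lies between the two dates.
2216: September 27 is Friday.
2215: Wednesday (−2)
2214: Tuesday (−1)
2213: Monday (−1)
2212: Sunday (−1)
2211: Friday (−2)
2210: Thursday (−1)
2209: Wednesday (−1)
2208: Tuesday (−1)
2207: Sunday (−2)
2206: Saturday (−1)
September 27 falls on a Saturday in 2206.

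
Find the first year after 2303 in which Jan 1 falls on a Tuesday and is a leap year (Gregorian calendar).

2324

Jan 1 advances by 2 weekdays after a leap year and by 1 after a common year.
2303: Jan 1 is Thursday.
2304: Friday (leap)
2305: Sunday
2306: Monday
2307: Tuesday
2308: Wednesday (leap)
2309: Friday
2310: Saturday
2311: Sunday
2312: Monday (leap)
2313: Wednesday
2314: Thursday
2315: Friday
2316: Saturday (leap)
2317: Monday
2318: Tuesday
2319: Wednesday
2320: Thursday (leap)
2321: Saturday
2322: Sunday
2323: Monday
2324: Tuesday (leap)
2324 begins on a Tuesday and is a leap year.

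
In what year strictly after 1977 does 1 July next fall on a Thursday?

1982

From one year to the next, a fixed date's weekday advances by 1, or by 2 when a Feb 29 lies between the two dates.
1977: July 1 is Friday.
1978: Saturday (+1)
1979: Sunday (+1)
1980: Tuesday (+2)
1981: Wednesday (+1)
1982: Thursday (+1)
1 July falls on a Thursday in 1982.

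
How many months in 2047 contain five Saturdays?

A month of length L has five Saturdays iff its first Saturday is on day ≤ L−28 (so day 1–3 in a 31-day month, 1–2 in a 30-day month, day 1 in a leap February).
Checking each month of 2047: Jan starts Tue (31d); Feb starts Fri (28d); Mar starts Fri (31d) ✓; Apr starts Mon (30d); May starts Wed (31d); Jun starts Sat (30d) ✓; Jul starts Mon (31d); Aug starts Thu (31d) ✓; Sep starts Sun (30d); Oct starts Tue (31d); Nov starts Fri (30d) ✓; Dec starts Sun (31d).
Five-Saturday months: March, June, August, November → 4.

4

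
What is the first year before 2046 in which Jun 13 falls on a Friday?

From one year to the next, a fixed date's weekday advances by 1, or by 2 when a Feb 29 lies between the two dates.
2046: June 13 is Wednesday.
2045: Tuesday (−1)
2044: Monday (−1)
2043: Saturday (−2)
2042: Friday (−1)
Jun 13 falls on a Friday in 2042.

2042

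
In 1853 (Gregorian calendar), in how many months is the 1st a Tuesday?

Check the 1st of each month of 1853: Jan 1: Sat, Feb 1: Tue, Mar 1: Tue, Apr 1: Fri, May 1: Sun, Jun 1: Wed, Jul 1: Fri, Aug 1: Mon, Sep 1: Thu, Oct 1: Sat, Nov 1: Tue, Dec 1: Thu.
Tuesday occurs in February, March, November — 3 months.

3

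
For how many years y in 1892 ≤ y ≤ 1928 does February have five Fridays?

1

February has 28 days (29 in leap years); it has five Fridays when Friday falls among the first (month-length − 28) days — i.e. when February 1 is Friday in a leap year (never in a common year).
February 1 by year: 1892:Mon 1893:Wed 1894:Thu 1895:Fri 1896:Sat 1897:Mon 1898:Tue 1899:Wed 1900:Thu 1901:Fri 1902:Sat 1903:Sun 1904:Mon 1905:Wed 1906:Thu …(7 more)… 1914:Sun 1915:Mon 1916:Tue 1917:Thu 1918:Fri 1919:Sat 1920:Sun 1921:Tue 1922:Wed 1923:Thu 1924:Fri✓ 1925:Sun 1926:Mon 1927:Tue 1928:Wed
Years with five Fridays: 1924 → 1.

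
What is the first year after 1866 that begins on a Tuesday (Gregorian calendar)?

Jan 1 advances by 2 weekdays after a leap year and by 1 after a common year.
1866: Jan 1 is Monday.
1867: Tuesday
1867 begins on a Tuesday

1867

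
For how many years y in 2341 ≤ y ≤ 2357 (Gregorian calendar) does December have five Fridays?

7

December has 31 days; it has five Fridays when Friday falls among the first (month-length − 28) days — i.e. when December 1 is one of Friday/Thursday/Wednesday.
December 1 by year: 2341:Mon 2342:Tue 2343:Wed✓ 2344:Fri✓ 2345:Sat 2346:Sun 2347:Mon 2348:Wed✓ 2349:Thu✓ 2350:Fri✓ 2351:Sat 2352:Mon 2353:Tue 2354:Wed✓ 2355:Thu✓ 2356:Sat 2357:Sun
Years with five Fridays: 2343, 2344, 2348, 2349, 2350, 2354, 2355 → 7.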